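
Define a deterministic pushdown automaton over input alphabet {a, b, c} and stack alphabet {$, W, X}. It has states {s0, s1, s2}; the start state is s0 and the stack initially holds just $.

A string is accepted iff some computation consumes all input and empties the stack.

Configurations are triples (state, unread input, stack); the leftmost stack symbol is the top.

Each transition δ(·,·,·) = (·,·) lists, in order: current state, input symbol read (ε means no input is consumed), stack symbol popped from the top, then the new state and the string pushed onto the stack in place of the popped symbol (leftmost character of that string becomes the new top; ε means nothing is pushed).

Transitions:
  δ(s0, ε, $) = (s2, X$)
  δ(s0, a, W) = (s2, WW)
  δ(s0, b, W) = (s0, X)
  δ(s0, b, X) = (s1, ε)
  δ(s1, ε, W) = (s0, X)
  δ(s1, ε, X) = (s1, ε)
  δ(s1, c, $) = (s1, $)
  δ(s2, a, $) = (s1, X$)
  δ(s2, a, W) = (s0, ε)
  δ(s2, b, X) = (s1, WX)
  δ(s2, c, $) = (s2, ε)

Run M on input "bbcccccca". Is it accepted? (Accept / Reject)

(s0, bbcccccca, $) ⊢ (s2, bbcccccca, X$) ⊢ (s1, bcccccca, WX$) ⊢ (s0, bcccccca, XX$) ⊢ (s1, cccccca, X$) ⊢ (s1, cccccca, $) ⊢ (s1, ccccca, $) ⊢ (s1, cccca, $) ⊢ (s1, ccca, $) ⊢ (s1, cca, $) ⊢ (s1, ca, $) ⊢ (s1, a, $)
No transition applies at (s1, a, $); input not fully consumed.

Reject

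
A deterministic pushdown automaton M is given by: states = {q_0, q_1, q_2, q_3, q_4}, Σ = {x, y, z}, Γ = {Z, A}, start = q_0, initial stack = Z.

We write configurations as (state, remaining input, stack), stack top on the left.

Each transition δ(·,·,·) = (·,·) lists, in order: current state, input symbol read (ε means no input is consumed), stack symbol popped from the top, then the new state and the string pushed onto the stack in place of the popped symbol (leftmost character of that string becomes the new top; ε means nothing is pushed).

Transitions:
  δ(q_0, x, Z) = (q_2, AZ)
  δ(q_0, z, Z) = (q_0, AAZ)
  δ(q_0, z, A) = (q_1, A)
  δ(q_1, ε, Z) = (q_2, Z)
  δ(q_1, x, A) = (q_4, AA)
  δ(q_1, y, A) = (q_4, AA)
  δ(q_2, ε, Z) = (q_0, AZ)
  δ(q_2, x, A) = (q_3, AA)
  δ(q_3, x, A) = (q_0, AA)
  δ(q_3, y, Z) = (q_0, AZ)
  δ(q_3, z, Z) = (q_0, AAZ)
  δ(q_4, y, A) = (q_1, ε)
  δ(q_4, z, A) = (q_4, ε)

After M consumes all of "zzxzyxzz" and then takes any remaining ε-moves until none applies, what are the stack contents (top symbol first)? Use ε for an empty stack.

Z

(q_0, zzxzyxzz, Z)
  read z, top Z: go to q_0, push AAZ → (q_0, zxzyxzz, AAZ)
  read z, top A: go to q_1, push A → (q_1, xzyxzz, AAZ)
  read x, top A: go to q_4, push AA → (q_4, zyxzz, AAAZ)
  read z, top A: go to q_4, push ε → (q_4, yxzz, AAZ)
  read y, top A: go to q_1, push ε → (q_1, xzz, AZ)
  read x, top A: go to q_4, push AA → (q_4, zz, AAZ)
  read z, top A: go to q_4, push ε → (q_4, z, AZ)
  read z, top A: go to q_4, push ε → (q_4, ε, Z)
All input consumed in state q_4 with stack Z.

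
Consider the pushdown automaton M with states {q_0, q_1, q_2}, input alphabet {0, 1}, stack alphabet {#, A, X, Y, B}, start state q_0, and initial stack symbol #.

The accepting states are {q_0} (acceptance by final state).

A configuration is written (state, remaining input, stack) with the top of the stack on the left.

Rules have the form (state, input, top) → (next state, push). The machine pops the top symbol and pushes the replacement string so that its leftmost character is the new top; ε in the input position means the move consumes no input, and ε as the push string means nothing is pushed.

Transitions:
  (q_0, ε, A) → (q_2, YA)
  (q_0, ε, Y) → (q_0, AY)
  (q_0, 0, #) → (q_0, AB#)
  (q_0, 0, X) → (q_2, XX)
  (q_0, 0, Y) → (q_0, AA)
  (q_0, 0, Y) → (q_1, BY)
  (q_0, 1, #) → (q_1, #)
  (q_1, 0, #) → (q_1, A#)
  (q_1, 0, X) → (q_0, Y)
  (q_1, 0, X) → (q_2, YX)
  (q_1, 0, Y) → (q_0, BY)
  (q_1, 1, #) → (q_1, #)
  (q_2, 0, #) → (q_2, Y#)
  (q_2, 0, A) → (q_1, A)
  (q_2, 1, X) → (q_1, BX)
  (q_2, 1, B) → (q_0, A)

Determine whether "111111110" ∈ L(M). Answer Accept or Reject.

Reject

No computation consumes all input and reaches a final state.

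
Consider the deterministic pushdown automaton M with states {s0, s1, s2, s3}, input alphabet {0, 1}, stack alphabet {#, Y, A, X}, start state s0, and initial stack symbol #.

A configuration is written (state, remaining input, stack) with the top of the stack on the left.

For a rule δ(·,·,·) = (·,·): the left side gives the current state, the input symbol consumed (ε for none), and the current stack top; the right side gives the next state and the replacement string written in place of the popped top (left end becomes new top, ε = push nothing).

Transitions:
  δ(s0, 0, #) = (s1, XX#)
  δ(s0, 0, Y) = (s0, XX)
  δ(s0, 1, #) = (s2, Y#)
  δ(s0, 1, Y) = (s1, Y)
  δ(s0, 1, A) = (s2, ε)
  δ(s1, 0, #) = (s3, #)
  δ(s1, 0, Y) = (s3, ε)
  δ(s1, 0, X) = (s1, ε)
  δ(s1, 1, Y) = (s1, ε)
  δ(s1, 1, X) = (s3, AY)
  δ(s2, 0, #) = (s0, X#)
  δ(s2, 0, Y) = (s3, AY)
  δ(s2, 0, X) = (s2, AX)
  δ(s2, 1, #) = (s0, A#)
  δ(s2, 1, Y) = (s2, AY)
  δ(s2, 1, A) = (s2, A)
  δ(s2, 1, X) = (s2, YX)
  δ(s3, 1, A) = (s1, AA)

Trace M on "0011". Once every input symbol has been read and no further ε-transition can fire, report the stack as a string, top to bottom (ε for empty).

(s0, 0011, #)
  read 0, top #: go to s1, push XX# → (s1, 011, XX#)
  read 0, top X: go to s1, push ε → (s1, 11, X#)
  read 1, top X: go to s3, push AY → (s3, 1, AY#)
  read 1, top A: go to s1, push AA → (s1, ε, AAY#)
All input consumed in state s1 with stack AAY#.

AAY#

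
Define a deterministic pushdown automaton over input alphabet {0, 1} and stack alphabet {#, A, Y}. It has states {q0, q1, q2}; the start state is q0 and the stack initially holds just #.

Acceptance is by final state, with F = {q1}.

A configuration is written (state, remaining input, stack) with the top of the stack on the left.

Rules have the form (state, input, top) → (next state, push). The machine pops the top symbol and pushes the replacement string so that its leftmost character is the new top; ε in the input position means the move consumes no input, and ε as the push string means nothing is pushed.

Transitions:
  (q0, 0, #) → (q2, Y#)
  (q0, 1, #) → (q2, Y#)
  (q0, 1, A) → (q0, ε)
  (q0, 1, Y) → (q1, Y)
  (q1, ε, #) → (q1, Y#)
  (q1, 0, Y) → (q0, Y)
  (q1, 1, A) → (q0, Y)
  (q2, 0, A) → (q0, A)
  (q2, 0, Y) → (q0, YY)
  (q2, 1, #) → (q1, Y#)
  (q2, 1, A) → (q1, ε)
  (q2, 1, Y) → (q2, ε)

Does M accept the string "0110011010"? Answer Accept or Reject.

Reject

(q0, 0110011010, #)
  read 0, top #: go to q2, push Y# → (q2, 110011010, Y#)
  read 1, top Y: go to q2, push ε → (q2, 10011010, #)
  read 1, top #: go to q1, push Y# → (q1, 0011010, Y#)
  read 0, top Y: go to q0, push Y → (q0, 011010, Y#)
No transition applies at (q0, 011010, Y#); input not fully consumed.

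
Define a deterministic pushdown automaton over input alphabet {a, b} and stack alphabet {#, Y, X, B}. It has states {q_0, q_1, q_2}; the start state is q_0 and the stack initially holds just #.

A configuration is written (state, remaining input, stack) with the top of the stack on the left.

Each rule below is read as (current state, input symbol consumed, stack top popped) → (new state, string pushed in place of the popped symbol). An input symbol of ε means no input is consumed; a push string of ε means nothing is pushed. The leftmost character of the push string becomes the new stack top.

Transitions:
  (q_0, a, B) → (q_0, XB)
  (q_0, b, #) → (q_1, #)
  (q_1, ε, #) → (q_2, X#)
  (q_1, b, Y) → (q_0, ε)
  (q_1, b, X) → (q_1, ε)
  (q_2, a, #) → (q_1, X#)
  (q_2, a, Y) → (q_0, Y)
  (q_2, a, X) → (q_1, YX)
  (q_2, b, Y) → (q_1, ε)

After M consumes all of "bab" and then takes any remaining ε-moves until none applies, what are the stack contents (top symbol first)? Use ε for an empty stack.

X#

(q_0, bab, #)
  read b, top #: go to q_1, push # → (q_1, ab, #)
  ε-move, top #: go to q_2, push X# → (q_2, ab, X#)
  read a, top X: go to q_1, push YX → (q_1, b, YX#)
  read b, top Y: go to q_0, push ε → (q_0, ε, X#)
All input consumed in state q_0 with stack X#.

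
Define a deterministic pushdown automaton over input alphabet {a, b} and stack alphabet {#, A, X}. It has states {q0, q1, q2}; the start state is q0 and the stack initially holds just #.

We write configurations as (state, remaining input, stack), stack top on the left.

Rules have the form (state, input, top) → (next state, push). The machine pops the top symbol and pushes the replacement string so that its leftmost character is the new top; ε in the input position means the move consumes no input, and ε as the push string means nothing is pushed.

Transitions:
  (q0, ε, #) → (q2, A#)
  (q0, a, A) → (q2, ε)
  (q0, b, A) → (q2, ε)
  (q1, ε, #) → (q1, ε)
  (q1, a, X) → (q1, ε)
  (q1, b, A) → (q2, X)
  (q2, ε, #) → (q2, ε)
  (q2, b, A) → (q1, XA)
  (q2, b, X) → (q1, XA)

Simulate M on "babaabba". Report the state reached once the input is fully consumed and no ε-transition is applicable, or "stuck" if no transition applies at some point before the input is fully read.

stuck

(q0, babaabba, #)
  ε-move, top #: go to q2, push A# → (q2, babaabba, A#)
  read b, top A: go to q1, push XA → (q1, abaabba, XA#)
  read a, top X: go to q1, push ε → (q1, baabba, A#)
  read b, top A: go to q2, push X → (q2, aabba, X#)
No transition for (q2, a, top X); M blocks with input aabba remaining.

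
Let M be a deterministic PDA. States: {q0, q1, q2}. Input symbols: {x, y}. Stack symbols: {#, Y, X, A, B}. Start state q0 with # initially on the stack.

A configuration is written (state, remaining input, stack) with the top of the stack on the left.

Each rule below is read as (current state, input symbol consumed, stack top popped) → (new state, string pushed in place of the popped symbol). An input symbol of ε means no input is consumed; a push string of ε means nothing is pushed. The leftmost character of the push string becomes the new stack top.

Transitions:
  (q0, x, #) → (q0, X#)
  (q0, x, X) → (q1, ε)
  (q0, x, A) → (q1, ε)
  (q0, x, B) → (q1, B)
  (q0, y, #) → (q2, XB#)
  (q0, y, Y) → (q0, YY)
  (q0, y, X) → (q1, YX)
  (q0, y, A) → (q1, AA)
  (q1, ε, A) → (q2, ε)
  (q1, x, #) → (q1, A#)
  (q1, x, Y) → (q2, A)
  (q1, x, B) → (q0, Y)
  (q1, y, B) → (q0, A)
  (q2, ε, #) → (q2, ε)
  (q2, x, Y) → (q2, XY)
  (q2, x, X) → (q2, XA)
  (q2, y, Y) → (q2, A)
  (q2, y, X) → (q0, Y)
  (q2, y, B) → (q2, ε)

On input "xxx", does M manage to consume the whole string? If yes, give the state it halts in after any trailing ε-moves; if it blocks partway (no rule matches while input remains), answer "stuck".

q2

(q0, xxx, #)
  read x, top #: go to q0, push X# → (q0, xx, X#)
  read x, top X: go to q1, push ε → (q1, x, #)
  read x, top #: go to q1, push A# → (q1, ε, A#)
  ε-move, top A: go to q2, push ε → (q2, ε, #)
  ε-move, top #: go to q2, push ε → (q2, ε, ε)
All input consumed; M is in state q2.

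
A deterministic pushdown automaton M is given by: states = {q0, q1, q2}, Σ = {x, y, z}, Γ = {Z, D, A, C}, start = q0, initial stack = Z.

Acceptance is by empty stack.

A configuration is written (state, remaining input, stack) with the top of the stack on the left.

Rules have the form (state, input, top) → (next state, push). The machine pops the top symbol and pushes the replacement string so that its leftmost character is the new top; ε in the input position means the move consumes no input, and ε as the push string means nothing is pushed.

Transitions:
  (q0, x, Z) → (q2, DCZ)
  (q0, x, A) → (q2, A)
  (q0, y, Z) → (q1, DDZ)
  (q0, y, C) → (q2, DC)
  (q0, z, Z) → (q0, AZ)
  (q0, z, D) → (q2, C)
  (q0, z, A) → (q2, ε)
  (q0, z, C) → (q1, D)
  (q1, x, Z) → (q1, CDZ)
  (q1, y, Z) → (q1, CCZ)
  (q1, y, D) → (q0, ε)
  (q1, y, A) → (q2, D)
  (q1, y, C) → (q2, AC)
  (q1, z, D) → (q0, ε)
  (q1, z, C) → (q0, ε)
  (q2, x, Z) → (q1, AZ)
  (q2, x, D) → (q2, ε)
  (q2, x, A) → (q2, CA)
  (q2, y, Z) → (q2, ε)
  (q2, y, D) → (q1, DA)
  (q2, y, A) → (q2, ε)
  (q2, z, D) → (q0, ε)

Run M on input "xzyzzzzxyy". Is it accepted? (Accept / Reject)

Accept

(q0, xzyzzzzxyy, Z) ⊢ (q2, zyzzzzxyy, DCZ) ⊢ (q0, yzzzzxyy, CZ) ⊢ (q2, zzzzxyy, DCZ) ⊢ (q0, zzzxyy, CZ) ⊢ (q1, zzxyy, DZ) ⊢ (q0, zxyy, Z) ⊢ (q0, xyy, AZ) ⊢ (q2, yy, AZ) ⊢ (q2, y, Z) ⊢ (q2, ε, ε)
All input consumed and the stack is empty.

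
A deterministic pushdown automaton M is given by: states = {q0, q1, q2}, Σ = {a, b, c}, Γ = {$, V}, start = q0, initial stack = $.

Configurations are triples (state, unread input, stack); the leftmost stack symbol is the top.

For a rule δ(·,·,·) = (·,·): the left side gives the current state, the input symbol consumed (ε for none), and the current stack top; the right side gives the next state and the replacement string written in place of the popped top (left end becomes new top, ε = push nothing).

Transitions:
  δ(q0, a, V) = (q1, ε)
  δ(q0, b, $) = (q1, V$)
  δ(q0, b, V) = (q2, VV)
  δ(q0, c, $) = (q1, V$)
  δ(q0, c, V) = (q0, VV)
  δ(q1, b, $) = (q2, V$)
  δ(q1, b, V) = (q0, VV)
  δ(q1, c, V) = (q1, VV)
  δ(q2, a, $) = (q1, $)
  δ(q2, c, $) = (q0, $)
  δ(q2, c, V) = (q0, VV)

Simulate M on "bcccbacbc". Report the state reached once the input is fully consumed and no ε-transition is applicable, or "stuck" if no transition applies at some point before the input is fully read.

(q0, bcccbacbc, $) ⊢ (q1, cccbacbc, V$) ⊢ (q1, ccbacbc, VV$) ⊢ (q1, cbacbc, VVV$) ⊢ (q1, bacbc, VVVV$) ⊢ (q0, acbc, VVVVV$) ⊢ (q1, cbc, VVVV$) ⊢ (q1, bc, VVVVV$) ⊢ (q0, c, VVVVVV$) ⊢ (q0, ε, VVVVVVV$)
All input consumed; M is in state q0.

q0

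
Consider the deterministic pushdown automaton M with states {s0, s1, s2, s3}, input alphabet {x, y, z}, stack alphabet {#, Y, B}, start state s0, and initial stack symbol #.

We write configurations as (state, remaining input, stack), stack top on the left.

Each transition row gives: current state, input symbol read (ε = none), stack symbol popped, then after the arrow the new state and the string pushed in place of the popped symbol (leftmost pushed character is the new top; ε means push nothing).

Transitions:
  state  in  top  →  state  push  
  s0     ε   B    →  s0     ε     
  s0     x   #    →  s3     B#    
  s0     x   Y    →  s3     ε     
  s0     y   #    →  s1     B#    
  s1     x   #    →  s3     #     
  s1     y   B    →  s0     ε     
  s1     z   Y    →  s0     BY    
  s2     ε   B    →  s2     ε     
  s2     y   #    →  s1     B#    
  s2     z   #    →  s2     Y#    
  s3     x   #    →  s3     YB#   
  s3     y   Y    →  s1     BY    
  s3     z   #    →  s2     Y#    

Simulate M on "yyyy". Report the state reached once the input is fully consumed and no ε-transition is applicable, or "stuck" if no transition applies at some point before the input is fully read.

s0

(s0, yyyy, #) ⊢ (s1, yyy, B#) ⊢ (s0, yy, #) ⊢ (s1, y, B#) ⊢ (s0, ε, #)
All input consumed; M is in state s0.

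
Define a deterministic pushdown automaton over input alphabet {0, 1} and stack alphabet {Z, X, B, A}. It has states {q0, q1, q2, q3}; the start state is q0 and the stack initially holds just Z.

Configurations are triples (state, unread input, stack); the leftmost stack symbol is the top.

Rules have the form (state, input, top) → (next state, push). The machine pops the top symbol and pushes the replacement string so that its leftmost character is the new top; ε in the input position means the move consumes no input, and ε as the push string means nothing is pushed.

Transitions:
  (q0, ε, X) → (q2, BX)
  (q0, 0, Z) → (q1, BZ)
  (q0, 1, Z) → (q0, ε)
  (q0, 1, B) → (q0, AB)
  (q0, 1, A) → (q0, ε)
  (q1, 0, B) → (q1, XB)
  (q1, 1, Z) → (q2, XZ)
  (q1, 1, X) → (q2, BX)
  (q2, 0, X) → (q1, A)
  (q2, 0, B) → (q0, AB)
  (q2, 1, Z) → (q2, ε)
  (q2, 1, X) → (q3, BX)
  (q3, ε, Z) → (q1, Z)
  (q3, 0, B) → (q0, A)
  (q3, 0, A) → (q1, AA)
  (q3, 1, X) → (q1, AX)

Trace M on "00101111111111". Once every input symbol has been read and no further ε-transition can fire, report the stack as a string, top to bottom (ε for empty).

ABXBZ

(q0, 00101111111111, Z)
  read 0, top Z: go to q1, push BZ → (q1, 0101111111111, BZ)
  read 0, top B: go to q1, push XB → (q1, 101111111111, XBZ)
  read 1, top X: go to q2, push BX → (q2, 01111111111, BXBZ)
  read 0, top B: go to q0, push AB → (q0, 1111111111, ABXBZ)
  read 1, top A: go to q0, push ε → (q0, 111111111, BXBZ)
  read 1, top B: go to q0, push AB → (q0, 11111111, ABXBZ)
  read 1, top A: go to q0, push ε → (q0, 1111111, BXBZ)
  read 1, top B: go to q0, push AB → (q0, 111111, ABXBZ)
  read 1, top A: go to q0, push ε → (q0, 11111, BXBZ)
  read 1, top B: go to q0, push AB → (q0, 1111, ABXBZ)
  read 1, top A: go to q0, push ε → (q0, 111, BXBZ)
  read 1, top B: go to q0, push AB → (q0, 11, ABXBZ)
  read 1, top A: go to q0, push ε → (q0, 1, BXBZ)
  read 1, top B: go to q0, push AB → (q0, ε, ABXBZ)
All input consumed in state q0 with stack ABXBZ.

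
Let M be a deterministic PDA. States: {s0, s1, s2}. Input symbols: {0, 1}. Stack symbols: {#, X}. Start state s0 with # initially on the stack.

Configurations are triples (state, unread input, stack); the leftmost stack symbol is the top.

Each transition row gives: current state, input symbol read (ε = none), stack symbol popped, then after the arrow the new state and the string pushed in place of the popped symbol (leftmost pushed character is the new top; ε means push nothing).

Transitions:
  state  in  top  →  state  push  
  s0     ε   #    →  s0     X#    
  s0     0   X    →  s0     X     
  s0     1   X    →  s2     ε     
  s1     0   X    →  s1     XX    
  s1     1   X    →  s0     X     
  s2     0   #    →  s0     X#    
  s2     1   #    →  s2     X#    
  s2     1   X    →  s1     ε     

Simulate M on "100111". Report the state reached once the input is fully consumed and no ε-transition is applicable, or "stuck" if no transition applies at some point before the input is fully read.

s1

(s0, 100111, #)
  ε-move, top #: go to s0, push X# → (s0, 100111, X#)
  read 1, top X: go to s2, push ε → (s2, 00111, #)
  read 0, top #: go to s0, push X# → (s0, 0111, X#)
  read 0, top X: go to s0, push X → (s0, 111, X#)
  read 1, top X: go to s2, push ε → (s2, 11, #)
  read 1, top #: go to s2, push X# → (s2, 1, X#)
  read 1, top X: go to s1, push ε → (s1, ε, #)
All input consumed; M is in state s1.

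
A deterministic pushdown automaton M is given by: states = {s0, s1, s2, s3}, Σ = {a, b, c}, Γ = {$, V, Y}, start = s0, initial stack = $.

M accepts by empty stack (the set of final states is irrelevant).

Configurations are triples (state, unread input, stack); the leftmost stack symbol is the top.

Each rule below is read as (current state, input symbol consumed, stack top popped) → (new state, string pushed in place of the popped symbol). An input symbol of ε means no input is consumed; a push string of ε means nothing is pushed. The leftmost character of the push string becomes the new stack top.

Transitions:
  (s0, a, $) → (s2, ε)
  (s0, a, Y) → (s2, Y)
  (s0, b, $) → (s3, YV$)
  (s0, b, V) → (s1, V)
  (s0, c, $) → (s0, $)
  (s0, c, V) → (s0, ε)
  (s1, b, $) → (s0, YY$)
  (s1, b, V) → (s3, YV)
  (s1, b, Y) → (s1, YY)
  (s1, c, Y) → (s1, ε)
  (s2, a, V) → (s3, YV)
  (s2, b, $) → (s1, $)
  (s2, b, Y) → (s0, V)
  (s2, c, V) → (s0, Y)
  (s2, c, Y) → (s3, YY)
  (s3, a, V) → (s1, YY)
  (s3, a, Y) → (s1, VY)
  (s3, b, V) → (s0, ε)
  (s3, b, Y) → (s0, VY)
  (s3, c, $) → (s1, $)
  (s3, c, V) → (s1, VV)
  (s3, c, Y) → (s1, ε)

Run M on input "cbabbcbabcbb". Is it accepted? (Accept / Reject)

Reject

(s0, cbabbcbabcbb, $) ⊢ (s0, babbcbabcbb, $) ⊢ (s3, abbcbabcbb, YV$) ⊢ (s1, bbcbabcbb, VYV$) ⊢ (s3, bcbabcbb, YVYV$) ⊢ (s0, cbabcbb, VYVYV$) ⊢ (s0, babcbb, YVYV$)
No transition applies at (s0, babcbb, YVYV$); input not fully consumed.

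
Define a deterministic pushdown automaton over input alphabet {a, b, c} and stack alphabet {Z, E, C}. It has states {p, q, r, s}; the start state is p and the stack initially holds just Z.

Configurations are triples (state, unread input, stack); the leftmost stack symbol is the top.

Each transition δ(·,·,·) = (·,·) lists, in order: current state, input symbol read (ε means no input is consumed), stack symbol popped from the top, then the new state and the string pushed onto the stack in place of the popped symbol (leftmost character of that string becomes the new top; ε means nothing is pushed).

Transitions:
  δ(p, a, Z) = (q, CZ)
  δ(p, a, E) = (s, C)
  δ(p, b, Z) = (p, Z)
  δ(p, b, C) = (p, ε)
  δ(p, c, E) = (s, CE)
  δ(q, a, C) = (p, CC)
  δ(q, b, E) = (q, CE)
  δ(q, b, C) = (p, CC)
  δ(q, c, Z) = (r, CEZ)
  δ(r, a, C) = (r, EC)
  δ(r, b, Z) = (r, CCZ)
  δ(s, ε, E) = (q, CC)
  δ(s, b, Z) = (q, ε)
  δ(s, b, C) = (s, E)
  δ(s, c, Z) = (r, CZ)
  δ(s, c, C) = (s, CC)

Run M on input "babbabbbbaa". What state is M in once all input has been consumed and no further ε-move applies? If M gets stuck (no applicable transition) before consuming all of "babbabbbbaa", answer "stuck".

stuck

(p, babbabbbbaa, Z)
  read b, top Z: go to p, push Z → (p, abbabbbbaa, Z)
  read a, top Z: go to q, push CZ → (q, bbabbbbaa, CZ)
  read b, top C: go to p, push CC → (p, babbbbaa, CCZ)
  read b, top C: go to p, push ε → (p, abbbbaa, CZ)
No transition for (p, a, top C); M blocks with input abbbbaa remaining.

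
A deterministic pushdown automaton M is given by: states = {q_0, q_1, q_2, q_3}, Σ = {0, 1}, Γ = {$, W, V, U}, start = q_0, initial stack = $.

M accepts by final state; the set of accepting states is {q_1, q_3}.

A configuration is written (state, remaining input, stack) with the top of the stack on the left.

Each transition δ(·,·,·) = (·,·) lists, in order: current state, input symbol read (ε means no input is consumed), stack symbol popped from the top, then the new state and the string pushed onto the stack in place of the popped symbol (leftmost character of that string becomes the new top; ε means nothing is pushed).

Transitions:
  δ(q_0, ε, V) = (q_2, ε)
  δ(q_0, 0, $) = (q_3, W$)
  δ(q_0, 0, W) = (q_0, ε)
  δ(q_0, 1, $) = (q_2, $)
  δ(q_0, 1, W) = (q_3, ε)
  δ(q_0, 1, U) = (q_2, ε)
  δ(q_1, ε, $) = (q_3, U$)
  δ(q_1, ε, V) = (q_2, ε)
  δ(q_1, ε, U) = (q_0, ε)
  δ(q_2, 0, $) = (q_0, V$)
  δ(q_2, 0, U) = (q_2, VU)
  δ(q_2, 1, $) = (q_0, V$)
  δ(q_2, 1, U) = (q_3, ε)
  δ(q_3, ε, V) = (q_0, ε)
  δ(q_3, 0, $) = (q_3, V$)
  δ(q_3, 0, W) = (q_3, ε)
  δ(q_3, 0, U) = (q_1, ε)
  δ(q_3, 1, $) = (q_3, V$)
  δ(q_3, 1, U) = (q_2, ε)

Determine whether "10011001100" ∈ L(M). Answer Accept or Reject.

Reject

(q_0, 10011001100, $)
  read 1, top $: go to q_2, push $ → (q_2, 0011001100, $)
  read 0, top $: go to q_0, push V$ → (q_0, 011001100, V$)
  ε-move, top V: go to q_2, push ε → (q_2, 011001100, $)
  read 0, top $: go to q_0, push V$ → (q_0, 11001100, V$)
  ε-move, top V: go to q_2, push ε → (q_2, 11001100, $)
  read 1, top $: go to q_0, push V$ → (q_0, 1001100, V$)
  ε-move, top V: go to q_2, push ε → (q_2, 1001100, $)
  read 1, top $: go to q_0, push V$ → (q_0, 001100, V$)
  ε-move, top V: go to q_2, push ε → (q_2, 001100, $)
  read 0, top $: go to q_0, push V$ → (q_0, 01100, V$)
  ε-move, top V: go to q_2, push ε → (q_2, 01100, $)
  read 0, top $: go to q_0, push V$ → (q_0, 1100, V$)
  ε-move, top V: go to q_2, push ε → (q_2, 1100, $)
  read 1, top $: go to q_0, push V$ → (q_0, 100, V$)
  ε-move, top V: go to q_2, push ε → (q_2, 100, $)
  read 1, top $: go to q_0, push V$ → (q_0, 00, V$)
  ε-move, top V: go to q_2, push ε → (q_2, 00, $)
  read 0, top $: go to q_0, push V$ → (q_0, 0, V$)
  ε-move, top V: go to q_2, push ε → (q_2, 0, $)
  read 0, top $: go to q_0, push V$ → (q_0, ε, V$)
  ε-move, top V: go to q_2, push ε → (q_2, ε, $)
All input consumed; state q_2 ∉ F and no further ε-move applies.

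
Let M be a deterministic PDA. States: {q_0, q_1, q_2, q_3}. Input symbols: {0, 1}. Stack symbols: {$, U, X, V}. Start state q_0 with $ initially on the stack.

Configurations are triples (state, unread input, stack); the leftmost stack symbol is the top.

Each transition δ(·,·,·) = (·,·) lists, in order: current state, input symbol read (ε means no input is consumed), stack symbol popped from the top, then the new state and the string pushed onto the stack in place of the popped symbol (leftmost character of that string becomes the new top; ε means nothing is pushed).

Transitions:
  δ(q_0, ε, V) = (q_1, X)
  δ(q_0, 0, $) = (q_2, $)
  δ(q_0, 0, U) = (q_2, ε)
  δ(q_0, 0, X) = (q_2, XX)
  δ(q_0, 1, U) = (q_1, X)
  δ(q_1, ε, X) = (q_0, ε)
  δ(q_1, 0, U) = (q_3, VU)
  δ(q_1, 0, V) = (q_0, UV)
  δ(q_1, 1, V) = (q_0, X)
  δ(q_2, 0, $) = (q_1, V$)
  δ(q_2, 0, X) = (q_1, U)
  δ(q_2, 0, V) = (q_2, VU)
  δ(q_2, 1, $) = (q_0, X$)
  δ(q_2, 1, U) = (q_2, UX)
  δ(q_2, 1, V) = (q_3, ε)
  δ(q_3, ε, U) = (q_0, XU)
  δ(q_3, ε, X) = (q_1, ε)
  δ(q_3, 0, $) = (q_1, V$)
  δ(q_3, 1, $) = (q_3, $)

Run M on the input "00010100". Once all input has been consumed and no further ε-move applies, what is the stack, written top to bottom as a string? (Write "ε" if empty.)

(q_0, 00010100, $) ⊢ (q_2, 0010100, $) ⊢ (q_1, 010100, V$) ⊢ (q_0, 10100, UV$) ⊢ (q_1, 0100, XV$) ⊢ (q_0, 0100, V$) ⊢ (q_1, 0100, X$) ⊢ (q_0, 0100, $) ⊢ (q_2, 100, $) ⊢ (q_0, 00, X$) ⊢ (q_2, 0, XX$) ⊢ (q_1, ε, UX$)
All input consumed in state q_1 with stack UX$.

UX$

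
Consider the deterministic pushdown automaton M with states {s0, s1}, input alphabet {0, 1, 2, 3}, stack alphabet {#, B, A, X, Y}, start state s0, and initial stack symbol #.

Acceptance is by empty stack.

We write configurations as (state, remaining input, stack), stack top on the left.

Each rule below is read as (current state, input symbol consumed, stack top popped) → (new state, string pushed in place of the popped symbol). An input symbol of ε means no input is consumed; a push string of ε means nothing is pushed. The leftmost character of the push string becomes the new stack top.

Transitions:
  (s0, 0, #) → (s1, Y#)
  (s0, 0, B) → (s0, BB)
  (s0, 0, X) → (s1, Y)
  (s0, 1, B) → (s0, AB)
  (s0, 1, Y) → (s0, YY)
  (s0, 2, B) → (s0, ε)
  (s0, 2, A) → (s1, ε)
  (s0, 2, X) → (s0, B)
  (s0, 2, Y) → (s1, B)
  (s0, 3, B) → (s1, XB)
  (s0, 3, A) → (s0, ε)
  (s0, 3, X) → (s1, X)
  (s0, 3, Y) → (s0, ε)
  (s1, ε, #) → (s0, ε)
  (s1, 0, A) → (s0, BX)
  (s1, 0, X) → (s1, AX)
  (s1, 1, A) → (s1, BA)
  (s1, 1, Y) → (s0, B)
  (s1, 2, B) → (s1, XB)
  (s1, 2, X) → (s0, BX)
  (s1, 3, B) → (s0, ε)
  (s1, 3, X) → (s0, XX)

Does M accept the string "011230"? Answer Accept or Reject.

Reject

(s0, 011230, #) ⊢ (s1, 11230, Y#) ⊢ (s0, 1230, B#) ⊢ (s0, 230, AB#) ⊢ (s1, 30, B#) ⊢ (s0, 0, #) ⊢ (s1, ε, Y#)
All input consumed; stack is Y#, not empty, and no further ε-move applies.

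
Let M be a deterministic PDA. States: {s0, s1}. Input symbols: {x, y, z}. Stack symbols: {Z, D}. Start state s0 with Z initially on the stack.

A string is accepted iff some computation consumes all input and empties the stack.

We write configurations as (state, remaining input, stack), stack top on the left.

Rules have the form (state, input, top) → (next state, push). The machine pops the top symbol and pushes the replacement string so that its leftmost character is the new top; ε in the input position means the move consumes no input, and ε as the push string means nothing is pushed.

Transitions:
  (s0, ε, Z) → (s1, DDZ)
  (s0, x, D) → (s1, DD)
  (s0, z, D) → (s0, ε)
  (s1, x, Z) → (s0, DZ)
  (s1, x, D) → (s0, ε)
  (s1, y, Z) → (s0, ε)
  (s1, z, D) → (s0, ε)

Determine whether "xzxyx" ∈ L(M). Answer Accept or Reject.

(s0, xzxyx, Z)
  ε-move, top Z: go to s1, push DDZ → (s1, xzxyx, DDZ)
  read x, top D: go to s0, push ε → (s0, zxyx, DZ)
  read z, top D: go to s0, push ε → (s0, xyx, Z)
  ε-move, top Z: go to s1, push DDZ → (s1, xyx, DDZ)
  read x, top D: go to s0, push ε → (s0, yx, DZ)
No transition applies at (s0, yx, DZ); input not fully consumed.

Reject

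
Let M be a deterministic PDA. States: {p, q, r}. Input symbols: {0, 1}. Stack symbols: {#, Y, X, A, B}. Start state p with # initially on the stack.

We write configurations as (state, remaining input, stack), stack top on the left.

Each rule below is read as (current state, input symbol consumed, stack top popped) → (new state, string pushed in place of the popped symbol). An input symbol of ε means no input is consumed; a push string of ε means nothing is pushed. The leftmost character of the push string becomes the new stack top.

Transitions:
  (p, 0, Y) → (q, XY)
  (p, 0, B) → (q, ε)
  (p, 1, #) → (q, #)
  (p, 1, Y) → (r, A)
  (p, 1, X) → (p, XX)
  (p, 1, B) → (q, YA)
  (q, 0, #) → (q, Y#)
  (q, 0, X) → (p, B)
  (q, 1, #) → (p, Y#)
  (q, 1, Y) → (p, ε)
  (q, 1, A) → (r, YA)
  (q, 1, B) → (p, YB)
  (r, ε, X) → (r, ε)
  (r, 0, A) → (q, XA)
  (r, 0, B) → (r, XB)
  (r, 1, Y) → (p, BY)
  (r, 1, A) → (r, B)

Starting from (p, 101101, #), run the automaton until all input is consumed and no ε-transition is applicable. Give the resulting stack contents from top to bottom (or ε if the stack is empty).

(p, 101101, #) ⊢ (q, 01101, #) ⊢ (q, 1101, Y#) ⊢ (p, 101, #) ⊢ (q, 01, #) ⊢ (q, 1, Y#) ⊢ (p, ε, #)
All input consumed in state p with stack #.

#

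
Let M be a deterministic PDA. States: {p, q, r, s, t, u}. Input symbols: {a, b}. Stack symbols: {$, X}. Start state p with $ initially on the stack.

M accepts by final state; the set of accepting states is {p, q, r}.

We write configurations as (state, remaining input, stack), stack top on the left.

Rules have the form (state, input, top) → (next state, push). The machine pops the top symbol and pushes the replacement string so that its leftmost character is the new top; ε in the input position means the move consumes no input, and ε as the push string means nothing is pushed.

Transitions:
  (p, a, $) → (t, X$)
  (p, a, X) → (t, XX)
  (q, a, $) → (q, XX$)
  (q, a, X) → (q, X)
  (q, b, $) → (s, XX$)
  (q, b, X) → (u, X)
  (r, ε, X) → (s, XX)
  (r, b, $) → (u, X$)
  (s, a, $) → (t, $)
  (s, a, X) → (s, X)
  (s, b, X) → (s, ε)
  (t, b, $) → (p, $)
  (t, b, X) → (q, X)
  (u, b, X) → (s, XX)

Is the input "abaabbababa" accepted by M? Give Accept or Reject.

(p, abaabbababa, $)
  read a, top $: go to t, push X$ → (t, baabbababa, X$)
  read b, top X: go to q, push X → (q, aabbababa, X$)
  read a, top X: go to q, push X → (q, abbababa, X$)
  read a, top X: go to q, push X → (q, bbababa, X$)
  read b, top X: go to u, push X → (u, bababa, X$)
  read b, top X: go to s, push XX → (s, ababa, XX$)
  read a, top X: go to s, push X → (s, baba, XX$)
  read b, top X: go to s, push ε → (s, aba, X$)
  read a, top X: go to s, push X → (s, ba, X$)
  read b, top X: go to s, push ε → (s, a, $)
  read a, top $: go to t, push $ → (t, ε, $)
All input consumed; state t ∉ F and no further ε-move applies.

Reject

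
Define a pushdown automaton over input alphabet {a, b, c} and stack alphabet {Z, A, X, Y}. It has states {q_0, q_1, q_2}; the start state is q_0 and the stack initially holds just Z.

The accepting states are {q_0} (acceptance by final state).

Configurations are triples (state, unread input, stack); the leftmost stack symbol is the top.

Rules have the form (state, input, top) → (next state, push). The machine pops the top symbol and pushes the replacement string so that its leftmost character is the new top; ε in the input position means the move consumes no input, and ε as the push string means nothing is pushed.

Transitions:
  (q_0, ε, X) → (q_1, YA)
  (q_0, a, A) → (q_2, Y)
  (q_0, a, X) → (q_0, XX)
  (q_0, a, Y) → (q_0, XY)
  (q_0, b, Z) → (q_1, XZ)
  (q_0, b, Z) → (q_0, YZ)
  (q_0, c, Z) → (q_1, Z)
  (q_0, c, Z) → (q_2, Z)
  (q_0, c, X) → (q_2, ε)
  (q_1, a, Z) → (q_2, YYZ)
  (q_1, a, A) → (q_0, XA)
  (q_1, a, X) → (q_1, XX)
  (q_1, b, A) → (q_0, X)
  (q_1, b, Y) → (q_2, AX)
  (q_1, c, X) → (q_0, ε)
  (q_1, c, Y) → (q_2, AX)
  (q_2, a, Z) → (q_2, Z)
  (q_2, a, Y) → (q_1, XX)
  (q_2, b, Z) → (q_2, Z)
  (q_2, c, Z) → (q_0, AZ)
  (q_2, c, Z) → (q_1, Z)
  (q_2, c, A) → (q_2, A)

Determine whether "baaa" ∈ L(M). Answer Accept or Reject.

One accepting computation: (q_0, baaa, Z) ⊢ (q_0, aaa, YZ) ⊢ (q_0, aa, XYZ) ⊢ (q_0, a, XXYZ) ⊢ (q_0, ε, XXXYZ)
All input consumed and state q_0 ∈ F.

Accept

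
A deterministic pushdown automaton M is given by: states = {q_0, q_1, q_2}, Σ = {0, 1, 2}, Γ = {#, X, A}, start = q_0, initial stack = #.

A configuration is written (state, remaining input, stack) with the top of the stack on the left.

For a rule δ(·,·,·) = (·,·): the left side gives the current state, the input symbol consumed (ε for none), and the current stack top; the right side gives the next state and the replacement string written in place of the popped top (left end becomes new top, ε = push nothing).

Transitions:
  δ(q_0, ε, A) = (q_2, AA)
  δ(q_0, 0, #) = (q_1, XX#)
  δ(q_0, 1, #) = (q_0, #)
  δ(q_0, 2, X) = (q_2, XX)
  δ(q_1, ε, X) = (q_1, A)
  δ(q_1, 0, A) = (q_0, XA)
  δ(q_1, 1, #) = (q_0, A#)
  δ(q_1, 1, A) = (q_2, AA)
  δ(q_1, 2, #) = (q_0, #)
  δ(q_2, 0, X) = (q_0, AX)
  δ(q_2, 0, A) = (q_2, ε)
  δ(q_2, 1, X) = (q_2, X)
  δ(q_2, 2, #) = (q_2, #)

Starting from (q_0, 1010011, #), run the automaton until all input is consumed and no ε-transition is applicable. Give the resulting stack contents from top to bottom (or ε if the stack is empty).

(q_0, 1010011, #)
  read 1, top #: go to q_0, push # → (q_0, 010011, #)
  read 0, top #: go to q_1, push XX# → (q_1, 10011, XX#)
  ε-move, top X: go to q_1, push A → (q_1, 10011, AX#)
  read 1, top A: go to q_2, push AA → (q_2, 0011, AAX#)
  read 0, top A: go to q_2, push ε → (q_2, 011, AX#)
  read 0, top A: go to q_2, push ε → (q_2, 11, X#)
  read 1, top X: go to q_2, push X → (q_2, 1, X#)
  read 1, top X: go to q_2, push X → (q_2, ε, X#)
All input consumed in state q_2 with stack X#.

X#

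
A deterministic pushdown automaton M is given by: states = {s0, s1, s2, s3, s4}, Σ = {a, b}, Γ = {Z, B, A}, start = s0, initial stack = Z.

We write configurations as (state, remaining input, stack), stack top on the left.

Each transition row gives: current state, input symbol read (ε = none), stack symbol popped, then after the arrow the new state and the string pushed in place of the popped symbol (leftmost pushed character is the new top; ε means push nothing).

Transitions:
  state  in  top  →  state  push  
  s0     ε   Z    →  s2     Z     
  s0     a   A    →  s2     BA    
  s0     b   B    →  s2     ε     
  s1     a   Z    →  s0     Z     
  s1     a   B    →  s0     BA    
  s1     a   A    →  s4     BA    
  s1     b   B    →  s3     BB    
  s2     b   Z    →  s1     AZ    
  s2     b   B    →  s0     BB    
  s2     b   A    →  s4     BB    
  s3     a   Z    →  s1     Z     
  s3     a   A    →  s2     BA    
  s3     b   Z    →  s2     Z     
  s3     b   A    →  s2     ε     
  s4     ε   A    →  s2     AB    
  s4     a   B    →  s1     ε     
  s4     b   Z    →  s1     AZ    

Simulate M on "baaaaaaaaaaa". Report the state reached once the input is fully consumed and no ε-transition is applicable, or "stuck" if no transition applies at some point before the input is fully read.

s4

(s0, baaaaaaaaaaa, Z) ⊢ (s2, baaaaaaaaaaa, Z) ⊢ (s1, aaaaaaaaaaa, AZ) ⊢ (s4, aaaaaaaaaa, BAZ) ⊢ (s1, aaaaaaaaa, AZ) ⊢ (s4, aaaaaaaa, BAZ) ⊢ (s1, aaaaaaa, AZ) ⊢ (s4, aaaaaa, BAZ) ⊢ (s1, aaaaa, AZ) ⊢ (s4, aaaa, BAZ) ⊢ (s1, aaa, AZ) ⊢ (s4, aa, BAZ) ⊢ (s1, a, AZ) ⊢ (s4, ε, BAZ)
All input consumed; M is in state s4.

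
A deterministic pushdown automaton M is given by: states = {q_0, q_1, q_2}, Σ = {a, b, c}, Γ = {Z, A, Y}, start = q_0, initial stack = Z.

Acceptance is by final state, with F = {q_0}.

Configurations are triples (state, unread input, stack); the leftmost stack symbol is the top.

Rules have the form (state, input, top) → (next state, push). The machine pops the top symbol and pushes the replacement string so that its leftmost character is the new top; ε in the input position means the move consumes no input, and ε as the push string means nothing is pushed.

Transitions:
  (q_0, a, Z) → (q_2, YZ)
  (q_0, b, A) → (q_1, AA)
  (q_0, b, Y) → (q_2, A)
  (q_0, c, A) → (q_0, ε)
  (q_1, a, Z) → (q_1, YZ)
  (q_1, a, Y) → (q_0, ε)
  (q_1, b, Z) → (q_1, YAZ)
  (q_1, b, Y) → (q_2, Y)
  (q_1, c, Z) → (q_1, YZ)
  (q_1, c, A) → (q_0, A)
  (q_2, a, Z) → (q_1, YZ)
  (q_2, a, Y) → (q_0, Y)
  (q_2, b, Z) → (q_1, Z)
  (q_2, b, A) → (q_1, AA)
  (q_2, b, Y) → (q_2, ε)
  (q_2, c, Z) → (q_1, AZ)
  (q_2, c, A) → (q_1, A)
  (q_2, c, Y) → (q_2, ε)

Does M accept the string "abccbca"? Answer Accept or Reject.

(q_0, abccbca, Z) ⊢ (q_2, bccbca, YZ) ⊢ (q_2, ccbca, Z) ⊢ (q_1, cbca, AZ) ⊢ (q_0, bca, AZ) ⊢ (q_1, ca, AAZ) ⊢ (q_0, a, AAZ)
No transition applies at (q_0, a, AAZ); input not fully consumed.

Reject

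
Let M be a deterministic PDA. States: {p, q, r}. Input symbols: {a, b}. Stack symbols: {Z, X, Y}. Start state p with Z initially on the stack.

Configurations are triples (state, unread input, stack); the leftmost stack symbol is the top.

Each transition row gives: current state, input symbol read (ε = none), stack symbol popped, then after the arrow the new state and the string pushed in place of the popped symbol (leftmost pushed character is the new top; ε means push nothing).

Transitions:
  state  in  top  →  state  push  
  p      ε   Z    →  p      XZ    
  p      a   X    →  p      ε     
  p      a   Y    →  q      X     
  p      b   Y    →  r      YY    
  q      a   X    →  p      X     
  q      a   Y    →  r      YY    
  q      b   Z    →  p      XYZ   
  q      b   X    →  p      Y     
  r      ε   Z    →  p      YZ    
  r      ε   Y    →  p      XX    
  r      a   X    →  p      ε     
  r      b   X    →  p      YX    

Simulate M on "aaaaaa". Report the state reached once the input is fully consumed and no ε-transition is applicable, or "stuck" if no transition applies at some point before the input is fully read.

(p, aaaaaa, Z) ⊢ (p, aaaaaa, XZ) ⊢ (p, aaaaa, Z) ⊢ (p, aaaaa, XZ) ⊢ (p, aaaa, Z) ⊢ (p, aaaa, XZ) ⊢ (p, aaa, Z) ⊢ (p, aaa, XZ) ⊢ (p, aa, Z) ⊢ (p, aa, XZ) ⊢ (p, a, Z) ⊢ (p, a, XZ) ⊢ (p, ε, Z) ⊢ (p, ε, XZ)
All input consumed; M is in state p.

p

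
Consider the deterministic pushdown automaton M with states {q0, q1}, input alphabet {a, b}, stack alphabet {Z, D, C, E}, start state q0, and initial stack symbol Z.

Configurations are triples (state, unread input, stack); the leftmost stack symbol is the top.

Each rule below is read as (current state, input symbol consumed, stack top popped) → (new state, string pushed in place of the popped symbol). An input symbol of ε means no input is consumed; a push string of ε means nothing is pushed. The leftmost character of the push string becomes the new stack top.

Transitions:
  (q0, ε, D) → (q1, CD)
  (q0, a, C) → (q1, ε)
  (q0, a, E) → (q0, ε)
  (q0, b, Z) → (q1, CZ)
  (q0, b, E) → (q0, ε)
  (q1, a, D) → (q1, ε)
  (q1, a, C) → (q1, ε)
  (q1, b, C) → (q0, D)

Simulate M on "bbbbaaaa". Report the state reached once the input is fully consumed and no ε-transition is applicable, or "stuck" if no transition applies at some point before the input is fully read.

q1

(q0, bbbbaaaa, Z)
  read b, top Z: go to q1, push CZ → (q1, bbbaaaa, CZ)
  read b, top C: go to q0, push D → (q0, bbaaaa, DZ)
  ε-move, top D: go to q1, push CD → (q1, bbaaaa, CDZ)
  read b, top C: go to q0, push D → (q0, baaaa, DDZ)
  ε-move, top D: go to q1, push CD → (q1, baaaa, CDDZ)
  read b, top C: go to q0, push D → (q0, aaaa, DDDZ)
  ε-move, top D: go to q1, push CD → (q1, aaaa, CDDDZ)
  read a, top C: go to q1, push ε → (q1, aaa, DDDZ)
  read a, top D: go to q1, push ε → (q1, aa, DDZ)
  read a, top D: go to q1, push ε → (q1, a, DZ)
  read a, top D: go to q1, push ε → (q1, ε, Z)
All input consumed; M is in state q1.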